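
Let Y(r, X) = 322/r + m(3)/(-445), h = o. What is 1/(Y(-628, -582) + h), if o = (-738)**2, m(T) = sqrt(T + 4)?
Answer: 10633877007191750/5791671856303037835453 + 43875220*sqrt(7)/5791671856303037835453 ≈ 1.8361e-6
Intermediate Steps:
m(T) = sqrt(4 + T)
o = 544644
h = 544644
Y(r, X) = 322/r - sqrt(7)/445 (Y(r, X) = 322/r + sqrt(4 + 3)/(-445) = 322/r + sqrt(7)*(-1/445) = 322/r - sqrt(7)/445)
1/(Y(-628, -582) + h) = 1/((322/(-628) - sqrt(7)/445) + 544644) = 1/((322*(-1/628) - sqrt(7)/445) + 544644) = 1/((-161/314 - sqrt(7)/445) + 544644) = 1/(171018055/314 - sqrt(7)/445)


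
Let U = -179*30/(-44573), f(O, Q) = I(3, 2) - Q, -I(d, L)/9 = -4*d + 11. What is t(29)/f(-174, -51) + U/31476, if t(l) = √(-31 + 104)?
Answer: 895/233829958 + √73/60 ≈ 0.14240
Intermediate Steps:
I(d, L) = -99 + 36*d (I(d, L) = -9*(-4*d + 11) = -9*(11 - 4*d) = -99 + 36*d)
t(l) = √73
f(O, Q) = 9 - Q (f(O, Q) = (-99 + 36*3) - Q = (-99 + 108) - Q = 9 - Q)
U = 5370/44573 (U = -5370*(-1/44573) = 5370/44573 ≈ 0.12048)
t(29)/f(-174, -51) + U/31476 = √73/(9 - 1*(-51)) + (5370/44573)/31476 = √73/(9 + 51) + (5370/44573)*(1/31476) = √73/60 + 895/233829958 = 895/233829958 + √73/60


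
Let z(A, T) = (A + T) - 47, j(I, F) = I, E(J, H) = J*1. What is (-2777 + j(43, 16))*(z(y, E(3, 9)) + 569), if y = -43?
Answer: -1317788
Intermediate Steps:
E(J, H) = J
z(A, T) = -47 + A + T
(-2777 + j(43, 16))*(z(y, E(3, 9)) + 569) = (-2777 + 43)*((-47 - 43 + 3) + 569) = -2734*(-87 + 569) = -2734*482 = -1317788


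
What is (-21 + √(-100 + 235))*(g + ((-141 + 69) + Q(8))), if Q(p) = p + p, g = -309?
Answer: 7665 - 1095*√15 ≈ 3424.1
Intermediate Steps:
Q(p) = 2*p
(-21 + √(-100 + 235))*(g + ((-141 + 69) + Q(8))) = (-21 + √(-100 + 235))*(-309 + ((-141 + 69) + 2*8)) = (-21 + √135)*(-309 + (-72 + 16)) = (-21 + 3*√15)*(-309 - 56) = (-21 + 3*√15)*(-365) = 7665 - 1095*√15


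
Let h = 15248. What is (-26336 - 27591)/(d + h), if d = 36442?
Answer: -53927/51690 ≈ -1.0433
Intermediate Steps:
(-26336 - 27591)/(d + h) = (-26336 - 27591)/(36442 + 15248) = -53927/51690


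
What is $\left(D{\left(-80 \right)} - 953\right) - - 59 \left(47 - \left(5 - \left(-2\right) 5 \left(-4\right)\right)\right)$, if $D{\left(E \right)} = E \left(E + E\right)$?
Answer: $16685$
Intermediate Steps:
$D{\left(E \right)} = 2 E^{2}$ ($D{\left(E \right)} = E 2 E = 2 E^{2}$)
$\left(D{\left(-80 \right)} - 953\right) - - 59 \left(47 - \left(5 - \left(-2\right) 5 \left(-4\right)\right)\right) = \left(2 \left(-80\right)^{2} - 953\right) - - 59 \left(47 - \left(5 - \left(-2\right) 5 \left(-4\right)\right)\right) = \left(2 \cdot 6400 - 953\right) - - 59 \left(47 - -35\right) = \left(12800 - 953\right) - - 59 \left(47 + \left(40 - 5\right)\right) = 11847 - - 59 \left(47 + 35\right) = 11847 - \left(-59\right) 82 = 11847 - -4838 = 11847 + 4838 = 16685$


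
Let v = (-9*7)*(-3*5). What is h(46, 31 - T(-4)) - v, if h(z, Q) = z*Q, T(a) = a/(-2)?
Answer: 389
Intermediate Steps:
T(a) = -a/2 (T(a) = a*(-½) = -a/2)
h(z, Q) = Q*z
v = 945 (v = -63*(-15) = 945)
h(46, 31 - T(-4)) - v = (31 - (-1)*(-4)/2)*46 - 1*945 = (31 - 1*2)*46 - 945 = (31 - 2)*46 - 945 = 29*46 - 945 = 1334 - 945 = 389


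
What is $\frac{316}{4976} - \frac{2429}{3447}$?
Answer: $- \frac{2749363}{4288068} \approx -0.64117$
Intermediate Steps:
$\frac{316}{4976} - \frac{2429}{3447} = 316 \cdot \frac{1}{4976} - \frac{2429}{3447} = \frac{79}{1244} - \frac{2429}{3447} = - \frac{2749363}{4288068}$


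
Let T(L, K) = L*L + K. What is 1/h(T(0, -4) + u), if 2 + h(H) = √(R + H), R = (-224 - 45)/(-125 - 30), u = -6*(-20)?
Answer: 310/17629 + √2828595/17629 ≈ 0.11299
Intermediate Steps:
T(L, K) = K + L² (T(L, K) = L² + K = K + L²)
u = 120
R = 269/155 (R = -269/(-155) = -269*(-1/155) = 269/155 ≈ 1.7355)
h(H) = -2 + √(269/155 + H)
1/h(T(0, -4) + u) = 1/(-2 + √(41695 + 24025*((-4 + 0²) + 120))/155) = 1/(-2 + √(41695 + 24025*((-4 + 0) + 120))/155) = 1/(-2 + √(41695 + 24025*(-4 + 120))/155) = 1/(-2 + √(41695 + 24025*116)/155) = 1/(-2 + √(41695 + 2786900)/155) = 1/(-2 + √2828595/155)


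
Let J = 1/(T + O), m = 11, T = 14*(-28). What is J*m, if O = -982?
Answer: -11/1374 ≈ -0.0080058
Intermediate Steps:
T = -392
J = -1/1374 (J = 1/(-392 - 982) = 1/(-1374) = -1/1374 ≈ -0.00072780)
J*m = -1/1374*11 = -11/1374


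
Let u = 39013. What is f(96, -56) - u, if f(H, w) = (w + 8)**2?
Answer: -36709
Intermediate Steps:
f(H, w) = (8 + w)**2
f(96, -56) - u = (8 - 56)**2 - 1*39013 = (-48)**2 - 39013 = 2304 - 39013 = -36709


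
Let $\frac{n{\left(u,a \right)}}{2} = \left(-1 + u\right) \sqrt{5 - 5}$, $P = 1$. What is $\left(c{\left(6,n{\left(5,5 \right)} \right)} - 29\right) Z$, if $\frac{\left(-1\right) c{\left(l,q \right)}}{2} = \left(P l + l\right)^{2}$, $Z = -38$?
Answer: $12046$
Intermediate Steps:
$n{\left(u,a \right)} = 0$ ($n{\left(u,a \right)} = 2 \left(-1 + u\right) \sqrt{5 - 5} = 2 \left(-1 + u\right) \sqrt{0} = 2 \left(-1 + u\right) 0 = 2 \cdot 0 = 0$)
$c{\left(l,q \right)} = - 8 l^{2}$ ($c{\left(l,q \right)} = - 2 \left(1 l + l\right)^{2} = - 2 \left(l + l\right)^{2} = - 2 \left(2 l\right)^{2} = - 2 \cdot 4 l^{2} = - 8 l^{2}$)
$\left(c{\left(6,n{\left(5,5 \right)} \right)} - 29\right) Z = \left(- 8 \cdot 6^{2} - 29\right) \left(-38\right) = \left(\left(-8\right) 36 - 29\right) \left(-38\right) = \left(-288 - 29\right) \left(-38\right) = \left(-317\right) \left(-38\right) = 12046$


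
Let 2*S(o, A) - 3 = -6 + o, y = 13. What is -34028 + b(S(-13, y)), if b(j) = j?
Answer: -34036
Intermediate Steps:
S(o, A) = -3/2 + o/2 (S(o, A) = 3/2 + (-6 + o)/2 = 3/2 + (-3 + o/2) = -3/2 + o/2)
-34028 + b(S(-13, y)) = -34028 + (-3/2 + (1/2)*(-13)) = -34028 + (-3/2 - 13/2) = -34028 - 8 = -34036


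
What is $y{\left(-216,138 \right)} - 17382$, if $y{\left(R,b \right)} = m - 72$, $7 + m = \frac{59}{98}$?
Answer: $- \frac{1711119}{98} \approx -17460.0$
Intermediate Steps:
$m = - \frac{627}{98}$ ($m = -7 + \frac{59}{98} = - \frac{627}{98} \approx -6.398$)
$y{\left(R,b \right)} = - \frac{7683}{98}$ ($y{\left(R,b \right)} = - \frac{627}{98} - 72 = - \frac{7683}{98}$)
$y{\left(-216,138 \right)} - 17382 = - \frac{7683}{98} - 17382 = - \frac{1711119}{98}$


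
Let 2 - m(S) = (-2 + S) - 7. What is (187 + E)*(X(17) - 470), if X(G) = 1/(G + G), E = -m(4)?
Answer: -1438110/17 ≈ -84595.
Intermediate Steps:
m(S) = 11 - S (m(S) = 2 - ((-2 + S) - 7) = 2 - (-9 + S) = 2 + (9 - S) = 11 - S)
E = -7 (E = -(11 - 1*4) = -(11 - 4) = -1*7 = -7)
X(G) = 1/(2*G)
(187 + E)*(X(17) - 470) = (187 - 7)*((½)/17 - 470) = 180*((½)*(1/17) - 470) = 180*(1/34 - 470) = 180*(-15979/34) = -1438110/17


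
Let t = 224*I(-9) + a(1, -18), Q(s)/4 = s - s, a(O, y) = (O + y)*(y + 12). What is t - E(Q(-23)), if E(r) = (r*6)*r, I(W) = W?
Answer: -1914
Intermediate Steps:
a(O, y) = (12 + y)*(O + y) (a(O, y) = (O + y)*(12 + y) = (12 + y)*(O + y))
Q(s) = 0 (Q(s) = 4*(s - s) = 4*0 = 0)
t = -1914 (t = 224*(-9) + ((-18)² + 12*1 + 12*(-18) + 1*(-18)) = -2016 + (324 + 12 - 216 - 18) = -2016 + 102 = -1914)
E(r) = 6*r² (E(r) = (6*r)*r = 6*r²)
t - E(Q(-23)) = -1914 - 6*0² = -1914 - 6*0 = -1914 - 1*0 = -1914 + 0 = -1914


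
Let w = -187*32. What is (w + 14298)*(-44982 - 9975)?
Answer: -456912498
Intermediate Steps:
w = -5984
(w + 14298)*(-44982 - 9975) = (-5984 + 14298)*(-44982 - 9975) = 8314*(-54957) = -456912498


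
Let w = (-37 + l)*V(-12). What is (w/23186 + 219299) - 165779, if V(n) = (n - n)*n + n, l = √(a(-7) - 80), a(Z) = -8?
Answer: 620457582/11593 - 12*I*√22/11593 ≈ 53520.0 - 0.0048551*I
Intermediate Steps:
l = 2*I*√22 (l = √(-8 - 80) = √(-88) = 2*I*√22 ≈ 9.3808*I)
V(n) = n (V(n) = 0*n + n = 0 + n = n)
w = 444 - 24*I*√22 (w = (-37 + 2*I*√22)*(-12) = 444 - 24*I*√22 ≈ 444.0 - 112.57*I)
(w/23186 + 219299) - 165779 = ((444 - 24*I*√22)/23186 + 219299) - 165779 = ((444 - 24*I*√22)*(1/23186) + 219299) - 165779 = ((222/11593 - 12*I*√22/11593) + 219299) - 165779 = (2542333529/11593 - 12*I*√22/11593) - 165779 = 620457582/11593 - 12*I*√22/11593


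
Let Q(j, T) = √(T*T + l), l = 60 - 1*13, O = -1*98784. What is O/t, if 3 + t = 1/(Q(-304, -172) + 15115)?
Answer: 67695259328928/2055811657 - 98784*√29631/2055811657 ≈ 32929.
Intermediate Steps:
O = -98784
l = 47 (l = 60 - 13 = 47)
Q(j, T) = √(47 + T²) (Q(j, T) = √(T*T + 47) = √(T² + 47) = √(47 + T²))
t = -3 + 1/(15115 + √29631) (t = -3 + 1/(√(47 + (-172)²) + 15115) = -3 + 1/(√(47 + 29584) + 15115) = -3 + 1/(√29631 + 15115) = -3 + 1/(15115 + √29631) ≈ -2.9999)
O/t = -98784/(-685285667/228433594 - √29631/228433594)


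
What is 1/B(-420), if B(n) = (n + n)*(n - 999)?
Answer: 1/1191960 ≈ 8.3895e-7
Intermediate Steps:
B(n) = 2*n*(-999 + n) (B(n) = (2*n)*(-999 + n) = 2*n*(-999 + n))
1/B(-420) = 1/(2*(-420)*(-999 - 420)) = 1/(2*(-420)*(-1419)) = 1/1191960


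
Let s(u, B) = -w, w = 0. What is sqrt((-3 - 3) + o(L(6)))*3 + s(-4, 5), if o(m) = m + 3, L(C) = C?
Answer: 3*sqrt(3) ≈ 5.1962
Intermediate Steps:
o(m) = 3 + m
s(u, B) = 0 (s(u, B) = -1*0 = 0)
sqrt((-3 - 3) + o(L(6)))*3 + s(-4, 5) = sqrt((-3 - 3) + (3 + 6))*3 + 0 = sqrt(-6 + 9)*3 + 0 = sqrt(3)*3 + 0 = 3*sqrt(3) + 0 = 3*sqrt(3)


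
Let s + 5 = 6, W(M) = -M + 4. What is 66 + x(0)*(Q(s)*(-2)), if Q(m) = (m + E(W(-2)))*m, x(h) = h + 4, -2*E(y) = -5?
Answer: 38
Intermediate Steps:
W(M) = 4 - M
s = 1 (s = -5 + 6 = 1)
E(y) = 5/2 (E(y) = -½*(-5) = 5/2)
x(h) = 4 + h
Q(m) = m*(5/2 + m) (Q(m) = (m + 5/2)*m = (5/2 + m)*m = m*(5/2 + m))
66 + x(0)*(Q(s)*(-2)) = 66 + (4 + 0)*(((½)*1*(5 + 2*1))*(-2)) = 66 + 4*(((½)*1*(5 + 2))*(-2)) = 66 + 4*(((½)*1*7)*(-2)) = 66 + 4*((7/2)*(-2)) = 66 + 4*(-7) = 66 - 28 = 38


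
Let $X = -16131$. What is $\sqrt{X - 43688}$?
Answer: $i \sqrt{59819} \approx 244.58 i$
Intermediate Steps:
$\sqrt{X - 43688} = \sqrt{-16131 - 43688} = \sqrt{-59819} = i \sqrt{59819}$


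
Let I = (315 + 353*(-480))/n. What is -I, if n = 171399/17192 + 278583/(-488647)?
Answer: 473596183753000/26321402739 ≈ 17993.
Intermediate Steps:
n = 78964208217/8400819224 (n = 171399*(1/17192) + 278583*(-1/488647) = 171399/17192 - 278583/488647 = 78964208217/8400819224 ≈ 9.3996)
I = -473596183753000/26321402739 (I = (315 + 353*(-480))/(78964208217/8400819224) = (315 - 169440)*(8400819224/78964208217) = -169125*8400819224/78964208217 = -473596183753000/26321402739 ≈ -17993.)
-I = -1*(-473596183753000/26321402739) = 473596183753000/26321402739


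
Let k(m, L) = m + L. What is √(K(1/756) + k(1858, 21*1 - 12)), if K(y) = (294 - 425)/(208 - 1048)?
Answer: √329366310/420 ≈ 43.211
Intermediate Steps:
K(y) = 131/840 (K(y) = -131/(-840) = -131*(-1/840) = 131/840)
k(m, L) = L + m
√(K(1/756) + k(1858, 21*1 - 12)) = √(131/840 + ((21*1 - 12) + 1858)) = √(131/840 + ((21 - 12) + 1858)) = √(131/840 + (9 + 1858)) = √(131/840 + 1867) = √(1568411/840) = √329366310/420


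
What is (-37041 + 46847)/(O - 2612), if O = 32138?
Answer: 4903/14763 ≈ 0.33211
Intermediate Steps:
(-37041 + 46847)/(O - 2612) = (-37041 + 46847)/(32138 - 2612) = 9806/29526 = 9806*(1/29526) = 4903/14763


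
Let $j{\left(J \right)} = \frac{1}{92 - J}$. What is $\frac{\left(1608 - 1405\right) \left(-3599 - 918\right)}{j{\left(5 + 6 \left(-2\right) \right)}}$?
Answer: $-90778149$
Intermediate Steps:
$\frac{\left(1608 - 1405\right) \left(-3599 - 918\right)}{j{\left(5 + 6 \left(-2\right) \right)}} = \frac{\left(1608 - 1405\right) \left(-3599 - 918\right)}{\left(-1\right) \frac{1}{-92 + \left(5 + 6 \left(-2\right)\right)}} = \frac{203 \left(-4517\right)}{\left(-1\right) \frac{1}{-92 + \left(5 - 12\right)}} = - \frac{916951}{\left(-1\right) \frac{1}{-92 - 7}} = - \frac{916951}{\left(-1\right) \frac{1}{-99}} = - \frac{916951}{\left(-1\right) \left(- \frac{1}{99}\right)} = - 916951 \frac{1}{\frac{1}{99}} = \left(-916951\right) 99 = -90778149$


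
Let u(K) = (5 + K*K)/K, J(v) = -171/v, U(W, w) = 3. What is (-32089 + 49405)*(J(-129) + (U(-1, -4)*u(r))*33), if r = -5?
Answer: -441298260/43 ≈ -1.0263e+7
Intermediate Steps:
u(K) = (5 + K²)/K
(-32089 + 49405)*(J(-129) + (U(-1, -4)*u(r))*33) = (-32089 + 49405)*(-171/(-129) + (3*(-5 + 5/(-5)))*33) = 17316*(-171*(-1/129) + (3*(-5 + 5*(-⅕)))*33) = 17316*(57/43 + (3*(-5 - 1))*33) = 17316*(57/43 + (3*(-6))*33) = 17316*(57/43 - 18*33) = 17316*(57/43 - 594) = 17316*(-25485/43) = -441298260/43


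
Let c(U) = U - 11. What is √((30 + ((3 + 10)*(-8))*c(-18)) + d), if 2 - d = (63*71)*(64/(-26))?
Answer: 2*√593970/13 ≈ 118.57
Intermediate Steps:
c(U) = -11 + U
d = 143162/13 (d = 2 - 63*71*64/(-26) = 2 - 4473*64*(-1/26) = 2 - 4473*(-32)/13 = 2 - 1*(-143136/13) = 2 + 143136/13 = 143162/13 ≈ 11012.)
√((30 + ((3 + 10)*(-8))*c(-18)) + d) = √((30 + ((3 + 10)*(-8))*(-11 - 18)) + 143162/13) = √((30 + (13*(-8))*(-29)) + 143162/13) = √((30 - 104*(-29)) + 143162/13) = √((30 + 3016) + 143162/13) = √(3046 + 143162/13) = √(182760/13) = 2*√593970/13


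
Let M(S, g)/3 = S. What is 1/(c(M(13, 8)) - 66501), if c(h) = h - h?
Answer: -1/66501 ≈ -1.5037e-5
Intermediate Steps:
M(S, g) = 3*S
c(h) = 0
1/(c(M(13, 8)) - 66501) = 1/(0 - 66501) = 1/(-66501) = -1/66501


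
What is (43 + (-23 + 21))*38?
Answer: 1558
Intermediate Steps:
(43 + (-23 + 21))*38 = (43 - 2)*38 = 41*38 = 1558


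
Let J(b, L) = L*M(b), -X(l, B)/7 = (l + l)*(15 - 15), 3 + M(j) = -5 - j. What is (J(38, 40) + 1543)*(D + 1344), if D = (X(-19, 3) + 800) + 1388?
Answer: -1049004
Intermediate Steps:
M(j) = -8 - j (M(j) = -3 + (-5 - j) = -8 - j)
X(l, B) = 0 (X(l, B) = -7*(l + l)*(15 - 15) = -7*2*l*0 = -7*0 = 0)
D = 2188 (D = (0 + 800) + 1388 = 800 + 1388 = 2188)
J(b, L) = L*(-8 - b)
(J(38, 40) + 1543)*(D + 1344) = (-1*40*(8 + 38) + 1543)*(2188 + 1344) = (-1*40*46 + 1543)*3532 = (-1840 + 1543)*3532 = -297*3532 = -1049004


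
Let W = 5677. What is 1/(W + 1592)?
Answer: 1/7269 ≈ 0.00013757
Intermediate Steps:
1/(W + 1592) = 1/(5677 + 1592) = 1/7269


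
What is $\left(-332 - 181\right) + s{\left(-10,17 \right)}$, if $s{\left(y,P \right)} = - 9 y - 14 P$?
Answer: $-661$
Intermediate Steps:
$s{\left(y,P \right)} = - 14 P - 9 y$
$\left(-332 - 181\right) + s{\left(-10,17 \right)} = \left(-332 - 181\right) - 148 = -513 + \left(-238 + 90\right) = -513 - 148 = -661$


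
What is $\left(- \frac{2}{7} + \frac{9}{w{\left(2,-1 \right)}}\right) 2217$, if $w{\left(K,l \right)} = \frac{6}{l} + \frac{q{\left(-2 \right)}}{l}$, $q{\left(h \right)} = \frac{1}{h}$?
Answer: $- \frac{328116}{77} \approx -4261.3$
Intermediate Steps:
$w{\left(K,l \right)} = \frac{11}{2 l}$ ($w{\left(K,l \right)} = \frac{6}{l} + \frac{1}{\left(-2\right) l} = \frac{6}{l} - \frac{1}{2 l} = \frac{11}{2 l}$)
$\left(- \frac{2}{7} + \frac{9}{w{\left(2,-1 \right)}}\right) 2217 = \left(- \frac{2}{7} + \frac{9}{\frac{11}{2} \frac{1}{-1}}\right) 2217 = \left(\left(-2\right) \frac{1}{7} + \frac{9}{\frac{11}{2} \left(-1\right)}\right) 2217 = \left(- \frac{2}{7} + \frac{9}{- \frac{11}{2}}\right) 2217 = \left(- \frac{2}{7} + 9 \left(- \frac{2}{11}\right)\right) 2217 = \left(- \frac{2}{7} - \frac{18}{11}\right) 2217 = \left(- \frac{148}{77}\right) 2217 = - \frac{328116}{77}$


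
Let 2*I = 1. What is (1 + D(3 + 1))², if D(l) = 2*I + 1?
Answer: 9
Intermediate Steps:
I = ½ (I = (½)*1 = ½ ≈ 0.50000)
D(l) = 2 (D(l) = 2*(½) + 1 = 1 + 1 = 2)
(1 + D(3 + 1))² = (1 + 2)² = 3² = 9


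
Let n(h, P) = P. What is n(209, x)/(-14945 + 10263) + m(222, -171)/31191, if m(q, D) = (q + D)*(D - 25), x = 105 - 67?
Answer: -7997755/24339377 ≈ -0.32859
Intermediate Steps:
x = 38
m(q, D) = (-25 + D)*(D + q) (m(q, D) = (D + q)*(-25 + D) = (-25 + D)*(D + q))
n(209, x)/(-14945 + 10263) + m(222, -171)/31191 = 38/(-14945 + 10263) + ((-171)**2 - 25*(-171) - 25*222 - 171*222)/31191 = 38/(-4682) + (29241 + 4275 - 5550 - 37962)*(1/31191) = 38*(-1/4682) - 9996*1/31191 = -19/2341 - 3332/10397 = -7997755/24339377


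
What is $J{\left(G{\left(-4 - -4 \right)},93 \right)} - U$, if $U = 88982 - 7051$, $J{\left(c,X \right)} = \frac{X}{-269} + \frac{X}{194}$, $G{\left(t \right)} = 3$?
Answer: $- \frac{4275644191}{52186} \approx -81931.0$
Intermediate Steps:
$J{\left(c,X \right)} = \frac{75 X}{52186}$ ($J{\left(c,X \right)} = X \left(- \frac{1}{269}\right) + X \frac{1}{194} = - \frac{X}{269} + \frac{X}{194} = \frac{75 X}{52186}$)
$U = 81931$ ($U = 88982 - 7051 = 81931$)
$J{\left(G{\left(-4 - -4 \right)},93 \right)} - U = \frac{75}{52186} \cdot 93 - 81931 = \frac{6975}{52186} - 81931 = - \frac{4275644191}{52186}$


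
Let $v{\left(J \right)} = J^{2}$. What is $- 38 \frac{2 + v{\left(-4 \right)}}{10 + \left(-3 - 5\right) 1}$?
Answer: $-342$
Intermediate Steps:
$- 38 \frac{2 + v{\left(-4 \right)}}{10 + \left(-3 - 5\right) 1} = - 38 \frac{2 + \left(-4\right)^{2}}{10 + \left(-3 - 5\right) 1} = - 38 \frac{2 + 16}{10 - 8} = - 38 \frac{18}{10 - 8} = - 38 \cdot \frac{18}{2} = - 38 \cdot 18 \cdot \frac{1}{2} = \left(-38\right) 9 = -342$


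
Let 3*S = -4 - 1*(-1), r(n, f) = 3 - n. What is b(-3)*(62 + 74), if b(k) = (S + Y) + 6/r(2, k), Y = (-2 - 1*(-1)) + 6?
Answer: 1360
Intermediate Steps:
Y = 5 (Y = (-2 + 1) + 6 = -1 + 6 = 5)
S = -1 (S = (-4 - 1*(-1))/3 = (-4 + 1)/3 = (⅓)*(-3) = -1)
b(k) = 10 (b(k) = (-1 + 5) + 6/(3 - 1*2) = 4 + 6/(3 - 2) = 4 + 6/1 = 4 + 6*1 = 4 + 6 = 10)
b(-3)*(62 + 74) = 10*(62 + 74) = 10*136 = 1360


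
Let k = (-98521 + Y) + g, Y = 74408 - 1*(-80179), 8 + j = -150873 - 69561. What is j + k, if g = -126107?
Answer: -290483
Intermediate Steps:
j = -220442 (j = -8 + (-150873 - 69561) = -8 - 220434 = -220442)
Y = 154587 (Y = 74408 + 80179 = 154587)
k = -70041 (k = (-98521 + 154587) - 126107 = 56066 - 126107 = -70041)
j + k = -220442 - 70041 = -290483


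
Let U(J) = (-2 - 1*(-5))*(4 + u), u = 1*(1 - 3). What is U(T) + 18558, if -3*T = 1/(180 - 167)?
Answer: 18564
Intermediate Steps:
u = -2 (u = 1*(-2) = -2)
T = -1/39 (T = -1/(3*(180 - 167)) = -⅓/13 = -⅓*1/13 = -1/39 ≈ -0.025641)
U(J) = 6 (U(J) = (-2 - 1*(-5))*(4 - 2) = (-2 + 5)*2 = 3*2 = 6)
U(T) + 18558 = 6 + 18558 = 18564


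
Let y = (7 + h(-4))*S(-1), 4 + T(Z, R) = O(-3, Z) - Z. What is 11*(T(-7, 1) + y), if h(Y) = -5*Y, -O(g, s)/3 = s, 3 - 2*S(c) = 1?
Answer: 561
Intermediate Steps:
S(c) = 1 (S(c) = 3/2 - 1/2*1 = 3/2 - 1/2 = 1)
O(g, s) = -3*s
T(Z, R) = -4 - 4*Z (T(Z, R) = -4 + (-3*Z - Z) = -4 - 4*Z)
y = 27 (y = (7 - 5*(-4))*1 = (7 + 20)*1 = 27*1 = 27)
11*(T(-7, 1) + y) = 11*((-4 - 4*(-7)) + 27) = 11*((-4 + 28) + 27) = 11*(24 + 27) = 11*51 = 561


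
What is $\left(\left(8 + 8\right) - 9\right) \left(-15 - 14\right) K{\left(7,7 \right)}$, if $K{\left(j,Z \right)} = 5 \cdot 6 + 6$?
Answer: $-7308$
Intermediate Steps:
$K{\left(j,Z \right)} = 36$ ($K{\left(j,Z \right)} = 30 + 6 = 36$)
$\left(\left(8 + 8\right) - 9\right) \left(-15 - 14\right) K{\left(7,7 \right)} = \left(\left(8 + 8\right) - 9\right) \left(-15 - 14\right) 36 = \left(16 - 9\right) \left(-29\right) 36 = 7 \left(-29\right) 36 = \left(-203\right) 36 = -7308$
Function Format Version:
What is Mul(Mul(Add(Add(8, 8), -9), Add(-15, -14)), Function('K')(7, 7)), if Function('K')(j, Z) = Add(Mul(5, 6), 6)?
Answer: -7308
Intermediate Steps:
Function('K')(j, Z) = 36 (Function('K')(j, Z) = Add(30, 6) = 36)
Mul(Mul(Add(Add(8, 8), -9), Add(-15, -14)), Function('K')(7, 7)) = Mul(Mul(Add(Add(8, 8), -9), Add(-15, -14)), 36) = Mul(Mul(Add(16, -9), -29), 36) = Mul(Mul(7, -29), 36) = Mul(-203, 36) = -7308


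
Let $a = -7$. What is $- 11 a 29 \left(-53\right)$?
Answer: $-118349$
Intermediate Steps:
$- 11 a 29 \left(-53\right) = \left(-11\right) \left(-7\right) 29 \left(-53\right) = 77 \cdot 29 \left(-53\right) = 2233 \left(-53\right) = -118349$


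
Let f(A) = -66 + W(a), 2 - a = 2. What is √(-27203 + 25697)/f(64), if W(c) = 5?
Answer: -I*√1506/61 ≈ -0.63618*I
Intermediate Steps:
a = 0 (a = 2 - 1*2 = 2 - 2 = 0)
f(A) = -61 (f(A) = -66 + 5 = -61)
√(-27203 + 25697)/f(64) = √(-27203 + 25697)/(-61) = √(-1506)*(-1/61) = (I*√1506)*(-1/61) = -I*√1506/61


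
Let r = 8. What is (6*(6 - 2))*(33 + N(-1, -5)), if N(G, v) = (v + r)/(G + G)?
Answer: 756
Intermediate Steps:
N(G, v) = (8 + v)/(2*G) (N(G, v) = (v + 8)/(G + G) = (8 + v)/((2*G)) = (8 + v)*(1/(2*G)) = (8 + v)/(2*G))
(6*(6 - 2))*(33 + N(-1, -5)) = (6*(6 - 2))*(33 + (½)*(8 - 5)/(-1)) = (6*4)*(33 + (½)*(-1)*3) = 24*(33 - 3/2) = 24*(63/2) = 756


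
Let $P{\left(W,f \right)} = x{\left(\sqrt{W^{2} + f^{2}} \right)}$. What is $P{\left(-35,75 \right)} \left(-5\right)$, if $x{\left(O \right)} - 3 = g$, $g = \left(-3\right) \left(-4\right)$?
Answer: $-75$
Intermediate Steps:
$g = 12$
$x{\left(O \right)} = 15$ ($x{\left(O \right)} = 3 + 12 = 15$)
$P{\left(W,f \right)} = 15$
$P{\left(-35,75 \right)} \left(-5\right) = 15 \left(-5\right) = -75$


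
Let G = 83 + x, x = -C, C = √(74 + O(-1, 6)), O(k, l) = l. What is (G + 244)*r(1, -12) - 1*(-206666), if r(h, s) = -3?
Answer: 205685 + 12*√5 ≈ 2.0571e+5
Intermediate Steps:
C = 4*√5 (C = √(74 + 6) = √80 = 4*√5 ≈ 8.9443)
x = -4*√5 ≈ -8.9443
G = 83 - 4*√5 ≈ 74.056
(G + 244)*r(1, -12) - 1*(-206666) = ((83 - 4*√5) + 244)*(-3) - 1*(-206666) = (327 - 4*√5)*(-3) + 206666 = (-981 + 12*√5) + 206666 = 205685 + 12*√5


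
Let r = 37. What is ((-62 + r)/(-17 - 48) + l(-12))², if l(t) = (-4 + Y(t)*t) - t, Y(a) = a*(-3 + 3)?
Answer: 11881/169 ≈ 70.302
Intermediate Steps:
Y(a) = 0 (Y(a) = a*0 = 0)
l(t) = -4 - t (l(t) = (-4 + 0*t) - t = (-4 + 0) - t = -4 - t)
((-62 + r)/(-17 - 48) + l(-12))² = ((-62 + 37)/(-17 - 48) + (-4 - 1*(-12)))² = (-25/(-65) + (-4 + 12))² = (-25*(-1/65) + 8)² = (5/13 + 8)² = (109/13)² = 11881/169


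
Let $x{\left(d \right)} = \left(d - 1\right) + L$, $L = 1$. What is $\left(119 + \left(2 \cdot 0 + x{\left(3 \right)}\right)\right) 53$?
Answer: $6466$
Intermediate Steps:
$x{\left(d \right)} = d$ ($x{\left(d \right)} = \left(d - 1\right) + 1 = \left(-1 + d\right) + 1 = d$)
$\left(119 + \left(2 \cdot 0 + x{\left(3 \right)}\right)\right) 53 = \left(119 + \left(2 \cdot 0 + 3\right)\right) 53 = \left(119 + \left(0 + 3\right)\right) 53 = \left(119 + 3\right) 53 = 122 \cdot 53 = 6466$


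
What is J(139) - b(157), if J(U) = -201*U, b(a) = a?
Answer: -28096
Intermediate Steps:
J(139) - b(157) = -201*139 - 1*157 = -27939 - 157 = -28096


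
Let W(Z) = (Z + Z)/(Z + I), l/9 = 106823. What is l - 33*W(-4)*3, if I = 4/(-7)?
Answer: 3844935/4 ≈ 9.6123e+5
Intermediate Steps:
l = 961407 (l = 9*106823 = 961407)
I = -4/7 (I = 4*(-⅐) = -4/7 ≈ -0.57143)
W(Z) = 2*Z/(-4/7 + Z) (W(Z) = (Z + Z)/(Z - 4/7) = (2*Z)/(-4/7 + Z) = 2*Z/(-4/7 + Z))
l - 33*W(-4)*3 = 961407 - 462*(-4)/(-4 + 7*(-4))*3 = 961407 - 462*(-4)/(-4 - 28)*3 = 961407 - 462*(-4)/(-32)*3 = 961407 - 462*(-4)*(-1)/32*3 = 961407 - 33*7/4*3 = 961407 - 231/4*3 = 961407 - 693/4 = 3844935/4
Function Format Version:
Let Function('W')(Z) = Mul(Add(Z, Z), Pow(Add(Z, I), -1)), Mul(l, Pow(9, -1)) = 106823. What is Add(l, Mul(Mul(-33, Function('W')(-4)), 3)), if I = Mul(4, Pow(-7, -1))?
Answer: Rational(3844935, 4) ≈ 9.6123e+5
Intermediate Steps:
l = 961407 (l = Mul(9, 106823) = 961407)
I = Rational(-4, 7) (I = Mul(4, Rational(-1, 7)) = Rational(-4, 7) ≈ -0.57143)
Function('W')(Z) = Mul(2, Z, Pow(Add(Rational(-4, 7), Z), -1)) (Function('W')(Z) = Mul(Add(Z, Z), Pow(Add(Z, Rational(-4, 7)), -1)) = Mul(Mul(2, Z), Pow(Add(Rational(-4, 7), Z), -1)) = Mul(2, Z, Pow(Add(Rational(-4, 7), Z), -1)))
Add(l, Mul(Mul(-33, Function('W')(-4)), 3)) = Add(961407, Mul(Mul(-33, Mul(14, -4, Pow(Add(-4, Mul(7, -4)), -1))), 3)) = Add(961407, Mul(Mul(-33, Mul(14, -4, Pow(Add(-4, -28), -1))), 3)) = Add(961407, Mul(Mul(-33, Mul(14, -4, Pow(-32, -1))), 3)) = Add(961407, Mul(Mul(-33, Mul(14, -4, Rational(-1, 32))), 3)) = Add(961407, Mul(Mul(-33, Rational(7, 4)), 3)) = Add(961407, Mul(Rational(-231, 4), 3)) = Add(961407, Rational(-693, 4)) = Rational(3844935, 4)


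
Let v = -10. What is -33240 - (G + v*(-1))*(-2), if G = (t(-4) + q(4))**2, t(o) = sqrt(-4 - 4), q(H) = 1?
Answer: -33234 + 8*I*sqrt(2) ≈ -33234.0 + 11.314*I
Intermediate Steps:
t(o) = 2*I*sqrt(2) (t(o) = sqrt(-8) = 2*I*sqrt(2))
G = (1 + 2*I*sqrt(2))**2 (G = (2*I*sqrt(2) + 1)**2 = (1 + 2*I*sqrt(2))**2 ≈ -7.0 + 5.6569*I)
-33240 - (G + v*(-1))*(-2) = -33240 - ((-7 + 4*I*sqrt(2)) - 10*(-1))*(-2) = -33240 - ((-7 + 4*I*sqrt(2)) + 10)*(-2) = -33240 - (3 + 4*I*sqrt(2))*(-2) = -33240 - (-6 - 8*I*sqrt(2)) = -33240 + (6 + 8*I*sqrt(2)) = -33234 + 8*I*sqrt(2)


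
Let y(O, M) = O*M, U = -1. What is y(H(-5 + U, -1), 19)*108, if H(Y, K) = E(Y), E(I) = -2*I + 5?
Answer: 34884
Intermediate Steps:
E(I) = 5 - 2*I
H(Y, K) = 5 - 2*Y
y(O, M) = M*O
y(H(-5 + U, -1), 19)*108 = (19*(5 - 2*(-5 - 1)))*108 = (19*(5 - 2*(-6)))*108 = (19*(5 + 12))*108 = (19*17)*108 = 323*108 = 34884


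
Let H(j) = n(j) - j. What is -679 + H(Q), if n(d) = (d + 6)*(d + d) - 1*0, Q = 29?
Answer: 1322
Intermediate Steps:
n(d) = 2*d*(6 + d) (n(d) = (6 + d)*(2*d) + 0 = 2*d*(6 + d) + 0 = 2*d*(6 + d))
H(j) = -j + 2*j*(6 + j) (H(j) = 2*j*(6 + j) - j = -j + 2*j*(6 + j))
-679 + H(Q) = -679 + 29*(11 + 2*29) = -679 + 29*(11 + 58) = -679 + 29*69 = -679 + 2001 = 1322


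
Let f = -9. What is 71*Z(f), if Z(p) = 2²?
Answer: 284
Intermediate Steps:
Z(p) = 4
71*Z(f) = 71*4 = 284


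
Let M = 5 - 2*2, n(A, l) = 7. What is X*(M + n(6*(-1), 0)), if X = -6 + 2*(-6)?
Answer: -144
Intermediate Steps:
X = -18 (X = -6 - 12 = -18)
M = 1 (M = 5 - 4 = 1)
X*(M + n(6*(-1), 0)) = -18*(1 + 7) = -18*8 = -144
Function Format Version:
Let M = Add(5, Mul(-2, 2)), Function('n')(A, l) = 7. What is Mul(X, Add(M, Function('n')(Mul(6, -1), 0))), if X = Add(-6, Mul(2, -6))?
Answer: -144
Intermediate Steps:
X = -18 (X = Add(-6, -12) = -18)
M = 1 (M = Add(5, -4) = 1)
Mul(X, Add(M, Function('n')(Mul(6, -1), 0))) = Mul(-18, Add(1, 7)) = Mul(-18, 8) = -144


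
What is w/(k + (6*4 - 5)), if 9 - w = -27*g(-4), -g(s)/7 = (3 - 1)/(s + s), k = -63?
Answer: -225/176 ≈ -1.2784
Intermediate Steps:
g(s) = -7/s (g(s) = -7*(3 - 1)/(s + s) = -14/(2*s) = -14*1/(2*s) = -7/s)
w = 225/4 (w = 9 - (-27)*(-7/(-4)) = 9 - (-27)*(-7*(-¼)) = 9 - (-27)*7/4 = 9 - 1*(-189/4) = 9 + 189/4 = 225/4 ≈ 56.250)
w/(k + (6*4 - 5)) = 225/(4*(-63 + (6*4 - 5))) = 225/(4*(-63 + (24 - 5))) = 225/(4*(-63 + 19)) = (225/4)/(-44) = (225/4)*(-1/44) = -225/176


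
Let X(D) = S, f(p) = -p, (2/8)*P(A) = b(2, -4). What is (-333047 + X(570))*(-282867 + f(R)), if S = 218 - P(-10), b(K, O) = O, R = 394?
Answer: 94272943193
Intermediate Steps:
P(A) = -16 (P(A) = 4*(-4) = -16)
S = 234 (S = 218 - 1*(-16) = 218 + 16 = 234)
X(D) = 234
(-333047 + X(570))*(-282867 + f(R)) = (-333047 + 234)*(-282867 - 1*394) = -332813*(-282867 - 394) = -332813*(-283261) = 94272943193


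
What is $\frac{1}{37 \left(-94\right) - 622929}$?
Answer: $- \frac{1}{626407} \approx -1.5964 \cdot 10^{-6}$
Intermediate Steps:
$\frac{1}{37 \left(-94\right) - 622929} = \frac{1}{-3478 - 622929} = \frac{1}{-626407} = - \frac{1}{626407}$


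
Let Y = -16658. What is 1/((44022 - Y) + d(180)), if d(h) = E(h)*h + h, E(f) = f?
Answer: 1/93260 ≈ 1.0723e-5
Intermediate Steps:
d(h) = h + h² (d(h) = h*h + h = h² + h = h + h²)
1/((44022 - Y) + d(180)) = 1/((44022 - 1*(-16658)) + 180*(1 + 180)) = 1/((44022 + 16658) + 180*181) = 1/(60680 + 32580) = 1/93260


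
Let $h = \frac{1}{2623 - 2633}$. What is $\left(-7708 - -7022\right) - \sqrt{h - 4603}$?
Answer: $-686 - \frac{i \sqrt{460310}}{10} \approx -686.0 - 67.846 i$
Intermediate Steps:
$h = - \frac{1}{10}$ ($h = \frac{1}{-10} = - \frac{1}{10} \approx -0.1$)
$\left(-7708 - -7022\right) - \sqrt{h - 4603} = \left(-7708 - -7022\right) - \sqrt{- \frac{1}{10} - 4603} = \left(-7708 + 7022\right) - \sqrt{- \frac{46031}{10}} = -686 - \frac{i \sqrt{460310}}{10}$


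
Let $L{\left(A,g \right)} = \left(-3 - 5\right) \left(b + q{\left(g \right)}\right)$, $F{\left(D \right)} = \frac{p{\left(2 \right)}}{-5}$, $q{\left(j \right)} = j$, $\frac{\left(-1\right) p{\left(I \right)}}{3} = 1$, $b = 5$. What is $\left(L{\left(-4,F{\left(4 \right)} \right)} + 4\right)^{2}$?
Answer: $\frac{41616}{25} \approx 1664.6$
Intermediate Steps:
$p{\left(I \right)} = -3$ ($p{\left(I \right)} = \left(-3\right) 1 = -3$)
$F{\left(D \right)} = \frac{3}{5}$ ($F{\left(D \right)} = - \frac{3}{-5} = \left(-3\right) \left(- \frac{1}{5}\right) = \frac{3}{5}$)
$L{\left(A,g \right)} = -40 - 8 g$ ($L{\left(A,g \right)} = \left(-3 - 5\right) \left(5 + g\right) = - 8 \left(5 + g\right) = -40 - 8 g$)
$\left(L{\left(-4,F{\left(4 \right)} \right)} + 4\right)^{2} = \left(\left(-40 - \frac{24}{5}\right) + 4\right)^{2} = \left(- \frac{224}{5} + 4\right)^{2} = \left(- \frac{204}{5}\right)^{2} = \frac{41616}{25}$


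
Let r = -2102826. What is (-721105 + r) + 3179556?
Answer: 355625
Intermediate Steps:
(-721105 + r) + 3179556 = (-721105 - 2102826) + 3179556 = -2823931 + 3179556 = 355625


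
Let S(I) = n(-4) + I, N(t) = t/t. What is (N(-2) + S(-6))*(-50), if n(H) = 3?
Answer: 100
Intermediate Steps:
N(t) = 1
S(I) = 3 + I
(N(-2) + S(-6))*(-50) = (1 + (3 - 6))*(-50) = (1 - 3)*(-50) = -2*(-50) = 100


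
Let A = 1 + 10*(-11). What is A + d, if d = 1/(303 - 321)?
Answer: -1963/18 ≈ -109.06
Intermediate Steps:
A = -109 (A = 1 - 110 = -109)
d = -1/18 (d = 1/(-18) = -1/18 ≈ -0.055556)
A + d = -109 - 1/18 = -1963/18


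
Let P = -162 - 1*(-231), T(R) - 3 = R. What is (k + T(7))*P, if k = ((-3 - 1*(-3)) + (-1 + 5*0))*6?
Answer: 276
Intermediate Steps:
T(R) = 3 + R
P = 69 (P = -162 + 231 = 69)
k = -6 (k = ((-3 + 3) + (-1 + 0))*6 = (0 - 1)*6 = -1*6 = -6)
(k + T(7))*P = (-6 + (3 + 7))*69 = (-6 + 10)*69 = 4*69 = 276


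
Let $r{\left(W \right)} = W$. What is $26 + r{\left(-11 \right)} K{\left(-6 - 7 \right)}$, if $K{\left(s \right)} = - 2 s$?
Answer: $-260$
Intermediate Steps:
$26 + r{\left(-11 \right)} K{\left(-6 - 7 \right)} = 26 - 11 \left(- 2 \left(-6 - 7\right)\right) = 26 - 11 \left(\left(-2\right) \left(-13\right)\right) = 26 - 286 = -260$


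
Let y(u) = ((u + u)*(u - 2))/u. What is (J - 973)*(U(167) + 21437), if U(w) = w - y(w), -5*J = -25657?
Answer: 442329008/5 ≈ 8.8466e+7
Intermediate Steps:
J = 25657/5 (J = -⅕*(-25657) = 25657/5 ≈ 5131.4)
y(u) = -4 + 2*u (y(u) = ((2*u)*(-2 + u))/u = (2*u*(-2 + u))/u = -4 + 2*u)
U(w) = 4 - w (U(w) = w - (-4 + 2*w) = w + (4 - 2*w) = 4 - w)
(J - 973)*(U(167) + 21437) = (25657/5 - 973)*((4 - 1*167) + 21437) = 20792*((4 - 167) + 21437)/5 = 20792*(-163 + 21437)/5 = (20792/5)*21274 = 442329008/5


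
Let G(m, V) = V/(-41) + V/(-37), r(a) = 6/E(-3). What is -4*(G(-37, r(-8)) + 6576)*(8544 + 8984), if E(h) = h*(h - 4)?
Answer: -699421166208/1517 ≈ -4.6106e+8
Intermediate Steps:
E(h) = h*(-4 + h)
r(a) = 2/7 (r(a) = 6/((-3*(-4 - 3))) = 6/((-3*(-7))) = 6/21 = 6*(1/21) = 2/7)
G(m, V) = -78*V/1517 (G(m, V) = V*(-1/41) + V*(-1/37) = -V/41 - V/37 = -78*V/1517)
-4*(G(-37, r(-8)) + 6576)*(8544 + 8984) = -4*(-78/1517*2/7 + 6576)*(8544 + 8984) = -4*(-156/10619 + 6576)*17528 = -279321552*17528/10619 = -4*174855291552/1517 = -699421166208/1517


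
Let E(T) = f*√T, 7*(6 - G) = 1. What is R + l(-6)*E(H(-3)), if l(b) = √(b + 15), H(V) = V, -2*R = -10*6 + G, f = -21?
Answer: 379/14 - 63*I*√3 ≈ 27.071 - 109.12*I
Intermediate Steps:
G = 41/7 (G = 6 - ⅐*1 = 6 - ⅐ = 41/7 ≈ 5.8571)
R = 379/14 (R = -(-10*6 + 41/7)/2 = -(-60 + 41/7)/2 = -½*(-379/7) = 379/14 ≈ 27.071)
E(T) = -21*√T
l(b) = √(15 + b)
R + l(-6)*E(H(-3)) = 379/14 + √(15 - 6)*(-21*I*√3) = 379/14 + √9*(-21*I*√3) = 379/14 + 3*(-21*I*√3) = 379/14 - 63*I*√3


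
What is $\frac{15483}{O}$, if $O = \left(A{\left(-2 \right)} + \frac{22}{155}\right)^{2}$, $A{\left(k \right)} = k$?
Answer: $\frac{123993025}{27648} \approx 4484.7$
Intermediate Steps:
$O = \frac{82944}{24025}$ ($O = \left(-2 + \frac{22}{155}\right)^{2} = \left(- \frac{288}{155}\right)^{2} = \frac{82944}{24025} \approx 3.4524$)
$\frac{15483}{O} = \frac{15483}{\frac{82944}{24025}} = 15483 \cdot \frac{24025}{82944} = \frac{123993025}{27648}$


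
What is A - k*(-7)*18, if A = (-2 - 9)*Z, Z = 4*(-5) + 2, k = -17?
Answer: -1944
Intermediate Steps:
Z = -18 (Z = -20 + 2 = -18)
A = 198 (A = (-2 - 9)*(-18) = -11*(-18) = 198)
A - k*(-7)*18 = 198 - (-17*(-7))*18 = 198 - 119*18 = 198 - 1*2142 = 198 - 2142 = -1944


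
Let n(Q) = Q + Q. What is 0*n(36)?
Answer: 0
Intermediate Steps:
n(Q) = 2*Q
0*n(36) = 0*(2*36) = 0*72 = 0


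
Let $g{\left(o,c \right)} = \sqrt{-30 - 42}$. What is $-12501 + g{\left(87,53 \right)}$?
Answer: $-12501 + 6 i \sqrt{2} \approx -12501.0 + 8.4853 i$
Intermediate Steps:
$g{\left(o,c \right)} = 6 i \sqrt{2}$ ($g{\left(o,c \right)} = \sqrt{-72} = 6 i \sqrt{2}$)
$-12501 + g{\left(87,53 \right)} = -12501 + 6 i \sqrt{2}$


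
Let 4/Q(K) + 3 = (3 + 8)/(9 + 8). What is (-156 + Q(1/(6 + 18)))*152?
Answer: -119852/5 ≈ -23970.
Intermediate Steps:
Q(K) = -17/10 (Q(K) = 4/(-3 + (3 + 8)/(9 + 8)) = 4/(-3 + 11/17) = 4/(-40/17) = 4*(-17/40) = -17/10)
(-156 + Q(1/(6 + 18)))*152 = (-156 - 17/10)*152 = -1577/10*152 = -119852/5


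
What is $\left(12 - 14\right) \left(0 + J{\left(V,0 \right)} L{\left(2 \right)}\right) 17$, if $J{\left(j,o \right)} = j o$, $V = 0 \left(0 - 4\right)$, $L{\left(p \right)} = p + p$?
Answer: $0$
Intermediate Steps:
$L{\left(p \right)} = 2 p$
$V = 0$ ($V = 0 \left(-4\right) = 0$)
$\left(12 - 14\right) \left(0 + J{\left(V,0 \right)} L{\left(2 \right)}\right) 17 = \left(12 - 14\right) \left(0 + 0 \cdot 0 \cdot 2 \cdot 2\right) 17 = \left(12 - 14\right) \left(0 + 0 \cdot 4\right) 17 = - 2 \left(0 + 0\right) 17 = \left(-2\right) 0 \cdot 17 = 0 \cdot 17 = 0$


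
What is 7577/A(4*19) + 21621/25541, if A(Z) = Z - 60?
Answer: 193870093/408656 ≈ 474.41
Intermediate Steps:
A(Z) = -60 + Z
7577/A(4*19) + 21621/25541 = 7577/(-60 + 4*19) + 21621/25541 = 7577/(-60 + 76) + 21621*(1/25541) = 7577/16 + 21621/25541 = 193870093/408656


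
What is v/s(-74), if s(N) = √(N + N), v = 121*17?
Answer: -2057*I*√37/74 ≈ -169.08*I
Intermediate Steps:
v = 2057
s(N) = √2*√N (s(N) = √(2*N) = √2*√N)
v/s(-74) = 2057/((√2*√(-74))) = 2057/((√2*(I*√74))) = 2057/((2*I*√37)) = 2057*(-I*√37/74) = -2057*I*√37/74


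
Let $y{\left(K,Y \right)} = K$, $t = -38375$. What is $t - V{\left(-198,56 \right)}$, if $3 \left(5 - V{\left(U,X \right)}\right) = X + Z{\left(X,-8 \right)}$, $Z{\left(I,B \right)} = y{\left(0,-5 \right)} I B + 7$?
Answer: $-38359$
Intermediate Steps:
$Z{\left(I,B \right)} = 7$ ($Z{\left(I,B \right)} = 0 I B + 7 = 0 B + 7 = 0 + 7 = 7$)
$V{\left(U,X \right)} = \frac{8}{3} - \frac{X}{3}$ ($V{\left(U,X \right)} = 5 - \frac{X + 7}{3} = 5 - \frac{7 + X}{3} = 5 - \left(\frac{7}{3} + \frac{X}{3}\right) = \frac{8}{3} - \frac{X}{3}$)
$t - V{\left(-198,56 \right)} = -38375 - \left(\frac{8}{3} - \frac{56}{3}\right) = -38375 - -16 = -38375 + 16 = -38359$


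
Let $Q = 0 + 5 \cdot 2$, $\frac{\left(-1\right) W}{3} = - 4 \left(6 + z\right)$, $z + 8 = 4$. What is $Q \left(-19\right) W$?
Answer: $-4560$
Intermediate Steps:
$z = -4$ ($z = -8 + 4 = -4$)
$W = 24$ ($W = - 3 \left(- 4 \left(6 - 4\right)\right) = - 3 \left(\left(-4\right) 2\right) = \left(-3\right) \left(-8\right) = 24$)
$Q = 10$ ($Q = 0 + 10 = 10$)
$Q \left(-19\right) W = 10 \left(-19\right) 24 = \left(-190\right) 24 = -4560$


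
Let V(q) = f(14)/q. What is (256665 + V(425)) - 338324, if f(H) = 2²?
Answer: -34705071/425 ≈ -81659.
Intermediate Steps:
f(H) = 4
V(q) = 4/q
(256665 + V(425)) - 338324 = (256665 + 4/425) - 338324 = 109082629/425 - 338324 = -34705071/425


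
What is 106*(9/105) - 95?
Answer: -3007/35 ≈ -85.914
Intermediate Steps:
106*(9/105) - 95 = 106*(9*(1/105)) - 95 = 106*(3/35) - 95 = 318/35 - 95 = -3007/35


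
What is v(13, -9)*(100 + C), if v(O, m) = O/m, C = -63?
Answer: -481/9 ≈ -53.444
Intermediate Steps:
v(13, -9)*(100 + C) = (13/(-9))*(100 - 63) = (13*(-⅑))*37 = -13/9*37 = -481/9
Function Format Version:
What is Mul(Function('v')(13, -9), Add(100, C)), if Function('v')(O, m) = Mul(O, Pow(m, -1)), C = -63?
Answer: Rational(-481, 9) ≈ -53.444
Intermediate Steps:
Mul(Function('v')(13, -9), Add(100, C)) = Mul(Mul(13, Pow(-9, -1)), Add(100, -63)) = Mul(Mul(13, Rational(-1, 9)), 37) = Mul(Rational(-13, 9), 37) = Rational(-481, 9)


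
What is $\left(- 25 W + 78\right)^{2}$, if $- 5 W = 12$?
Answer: $19044$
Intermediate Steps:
$W = - \frac{12}{5}$ ($W = \left(- \frac{1}{5}\right) 12 = - \frac{12}{5} \approx -2.4$)
$\left(- 25 W + 78\right)^{2} = \left(\left(-25\right) \left(- \frac{12}{5}\right) + 78\right)^{2} = \left(60 + 78\right)^{2} = 138^{2} = 19044$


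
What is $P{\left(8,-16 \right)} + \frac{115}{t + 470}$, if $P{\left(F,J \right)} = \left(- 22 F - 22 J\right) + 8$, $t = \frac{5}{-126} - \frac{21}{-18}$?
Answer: $\frac{5468549}{29681} \approx 184.24$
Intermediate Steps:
$t = \frac{71}{63}$ ($t = 5 \left(- \frac{1}{126}\right) - - \frac{7}{6} = - \frac{5}{126} + \frac{7}{6} = \frac{71}{63} \approx 1.127$)
$P{\left(F,J \right)} = 8 - 22 F - 22 J$
$P{\left(8,-16 \right)} + \frac{115}{t + 470} = \left(8 - 176 - -352\right) + \frac{115}{\frac{71}{63} + 470} = \left(8 - 176 + 352\right) + \frac{115}{\frac{29681}{63}} = 184 + 115 \cdot \frac{63}{29681} = 184 + \frac{7245}{29681} = \frac{5468549}{29681}$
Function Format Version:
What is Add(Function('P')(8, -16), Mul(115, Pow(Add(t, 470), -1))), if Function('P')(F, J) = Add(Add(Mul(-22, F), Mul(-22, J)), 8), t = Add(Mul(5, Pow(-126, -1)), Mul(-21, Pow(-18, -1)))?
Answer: Rational(5468549, 29681) ≈ 184.24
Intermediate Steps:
t = Rational(71, 63) (t = Add(Mul(5, Rational(-1, 126)), Mul(-21, Rational(-1, 18))) = Add(Rational(-5, 126), Rational(7, 6)) = Rational(71, 63) ≈ 1.1270)
Function('P')(F, J) = Add(8, Mul(-22, F), Mul(-22, J))
Add(Function('P')(8, -16), Mul(115, Pow(Add(t, 470), -1))) = Add(Add(8, Mul(-22, 8), Mul(-22, -16)), Mul(115, Pow(Add(Rational(71, 63), 470), -1))) = Add(Add(8, -176, 352), Mul(115, Pow(Rational(29681, 63), -1))) = Add(184, Mul(115, Rational(63, 29681))) = Add(184, Rational(7245, 29681)) = Rational(5468549, 29681)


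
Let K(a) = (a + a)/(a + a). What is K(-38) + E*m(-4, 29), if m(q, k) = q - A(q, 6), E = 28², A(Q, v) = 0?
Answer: -3135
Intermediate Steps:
E = 784
K(a) = 1 (K(a) = (2*a)/((2*a)) = (2*a)*(1/(2*a)) = 1)
m(q, k) = q (m(q, k) = q - 1*0 = q + 0 = q)
K(-38) + E*m(-4, 29) = 1 + 784*(-4) = 1 - 3136 = -3135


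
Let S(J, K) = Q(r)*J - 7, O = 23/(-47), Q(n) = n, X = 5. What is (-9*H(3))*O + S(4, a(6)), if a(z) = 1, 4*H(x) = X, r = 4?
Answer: 2727/188 ≈ 14.505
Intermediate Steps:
H(x) = 5/4 (H(x) = (¼)*5 = 5/4)
O = -23/47 (O = 23*(-1/47) = -23/47 ≈ -0.48936)
S(J, K) = -7 + 4*J (S(J, K) = 4*J - 7 = -7 + 4*J)
(-9*H(3))*O + S(4, a(6)) = -9*5/4*(-23/47) + (-7 + 4*4) = -45/4*(-23/47) + (-7 + 16) = 1035/188 + 9 = 2727/188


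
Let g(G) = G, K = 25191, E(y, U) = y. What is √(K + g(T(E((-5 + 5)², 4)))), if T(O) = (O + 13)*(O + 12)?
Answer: √25347 ≈ 159.21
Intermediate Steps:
T(O) = (12 + O)*(13 + O) (T(O) = (13 + O)*(12 + O) = (12 + O)*(13 + O))
√(K + g(T(E((-5 + 5)², 4)))) = √(25191 + (156 + ((-5 + 5)²)² + 25*(-5 + 5)²)) = √(25191 + (156 + (0²)² + 25*0²)) = √(25191 + (156 + 0² + 25*0)) = √(25191 + (156 + 0 + 0)) = √(25191 + 156) = √25347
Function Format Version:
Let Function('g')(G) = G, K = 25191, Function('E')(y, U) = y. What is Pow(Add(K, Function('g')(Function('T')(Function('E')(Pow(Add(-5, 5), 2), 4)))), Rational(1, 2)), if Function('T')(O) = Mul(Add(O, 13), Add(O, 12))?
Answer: Pow(25347, Rational(1, 2)) ≈ 159.21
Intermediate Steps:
Function('T')(O) = Mul(Add(12, O), Add(13, O)) (Function('T')(O) = Mul(Add(13, O), Add(12, O)) = Mul(Add(12, O), Add(13, O)))
Pow(Add(K, Function('g')(Function('T')(Function('E')(Pow(Add(-5, 5), 2), 4)))), Rational(1, 2)) = Pow(Add(25191, Add(156, Pow(Pow(Add(-5, 5), 2), 2), Mul(25, Pow(Add(-5, 5), 2)))), Rational(1, 2)) = Pow(Add(25191, Add(156, Pow(Pow(0, 2), 2), Mul(25, Pow(0, 2)))), Rational(1, 2)) = Pow(Add(25191, Add(156, Pow(0, 2), Mul(25, 0))), Rational(1, 2)) = Pow(Add(25191, Add(156, 0, 0)), Rational(1, 2)) = Pow(Add(25191, 156), Rational(1, 2)) = Pow(25347, Rational(1, 2))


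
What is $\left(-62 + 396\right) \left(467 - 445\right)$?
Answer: $7348$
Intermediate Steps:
$\left(-62 + 396\right) \left(467 - 445\right) = 334 \cdot 22 = 7348$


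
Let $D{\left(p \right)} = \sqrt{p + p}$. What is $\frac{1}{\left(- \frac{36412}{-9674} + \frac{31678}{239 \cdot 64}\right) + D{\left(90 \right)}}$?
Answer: $- \frac{7985121238509856}{199739374737769319} + \frac{8211059207264256 \sqrt{5}}{199739374737769319} \approx 0.051944$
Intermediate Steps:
$D{\left(p \right)} = \sqrt{2} \sqrt{p}$ ($D{\left(p \right)} = \sqrt{2 p} = \sqrt{2} \sqrt{p}$)
$\frac{1}{\left(- \frac{36412}{-9674} + \frac{31678}{239 \cdot 64}\right) + D{\left(90 \right)}} = \frac{1}{\left(- \frac{36412}{-9674} + \frac{31678}{239 \cdot 64}\right) + \sqrt{2} \sqrt{90}} = \frac{1}{\left(\left(-36412\right) \left(- \frac{1}{9674}\right) + \frac{31678}{15296}\right) + \sqrt{2} \cdot 3 \sqrt{10}} = \frac{1}{\left(\frac{18206}{4837} + 31678 \cdot \frac{1}{15296}\right) + 6 \sqrt{5}} = \frac{1}{\left(\frac{18206}{4837} + \frac{15839}{7648}\right) + 6 \sqrt{5}} = \frac{1}{\frac{215852731}{36993376} + 6 \sqrt{5}}$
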